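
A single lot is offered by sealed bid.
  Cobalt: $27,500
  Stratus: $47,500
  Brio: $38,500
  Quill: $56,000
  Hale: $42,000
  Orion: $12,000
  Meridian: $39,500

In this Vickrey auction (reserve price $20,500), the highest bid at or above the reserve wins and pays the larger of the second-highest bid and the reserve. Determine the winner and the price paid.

Bids ranked: 56,000 (Quill) > 47,500 (Stratus) > 42,000 (Hale) > 39,500 (Meridian) > 38,500 (Brio) > 27,500 (Cobalt) > …
Quill has the top bid at or above the reserve ($56,000).
Second-highest bid $47,500 exceeds the reserve $20,500 → payment $47,500.

Quill pays $47,500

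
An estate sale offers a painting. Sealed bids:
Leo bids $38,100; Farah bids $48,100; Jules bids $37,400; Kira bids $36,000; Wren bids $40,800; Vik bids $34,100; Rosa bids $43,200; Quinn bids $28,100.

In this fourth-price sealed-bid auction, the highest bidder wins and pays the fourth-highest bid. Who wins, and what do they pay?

Bids ranked: 48,100 (Farah) > 43,200 (Rosa) > 40,800 (Wren) > 38,100 (Leo) > 37,400 (Jules) > 36,000 (Kira) > …
Farah wins; payment is bid #4 in the ranking = $38,100.

Farah pays $38,100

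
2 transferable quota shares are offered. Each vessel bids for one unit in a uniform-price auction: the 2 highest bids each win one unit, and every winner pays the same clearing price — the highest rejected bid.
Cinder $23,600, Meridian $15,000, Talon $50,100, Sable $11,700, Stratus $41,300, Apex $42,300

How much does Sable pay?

Sable pays $0

Bids ranked high→low: 50,100 (Talon), 42,300 (Apex), 41,300 (Stratus), 23,600 (Cinder), …
Top 2: Talon, Apex.
Highest unsuccessful bid: $41,300 → clearing price.
Sable does not win → pays $0.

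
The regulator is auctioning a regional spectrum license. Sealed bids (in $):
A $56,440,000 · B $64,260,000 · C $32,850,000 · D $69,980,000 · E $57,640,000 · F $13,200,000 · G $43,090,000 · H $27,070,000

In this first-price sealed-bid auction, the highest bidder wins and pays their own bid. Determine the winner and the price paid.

Sorting bids: 69,980,000 (D) > 64,260,000 (B) > 57,640,000 (E) > 56,440,000 (A) > 43,090,000 (G) > 32,850,000 (C) > …
D is highest → pays own bid, $69,980,000.

D pays $69,980,000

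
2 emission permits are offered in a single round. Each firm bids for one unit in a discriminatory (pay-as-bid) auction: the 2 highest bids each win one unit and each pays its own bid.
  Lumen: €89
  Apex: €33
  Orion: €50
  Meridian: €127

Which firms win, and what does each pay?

Meridian €127, Lumen €89

Bids ranked high→low: 127 (Meridian), 89 (Lumen), 50 (Orion), 33 (Apex)
Winners (2 units): Meridian, Lumen.
Each winner pays its own bid: Meridian €127, Lumen €89.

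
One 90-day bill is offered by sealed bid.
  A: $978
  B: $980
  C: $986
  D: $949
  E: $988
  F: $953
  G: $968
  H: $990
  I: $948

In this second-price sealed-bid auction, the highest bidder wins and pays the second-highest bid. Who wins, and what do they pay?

Sorting bids: 990 (H) > 988 (E) > 986 (C) > 980 (B) > 978 (A) > 968 (G) > …
H is highest; pays the second-highest bid, $988.

H pays $988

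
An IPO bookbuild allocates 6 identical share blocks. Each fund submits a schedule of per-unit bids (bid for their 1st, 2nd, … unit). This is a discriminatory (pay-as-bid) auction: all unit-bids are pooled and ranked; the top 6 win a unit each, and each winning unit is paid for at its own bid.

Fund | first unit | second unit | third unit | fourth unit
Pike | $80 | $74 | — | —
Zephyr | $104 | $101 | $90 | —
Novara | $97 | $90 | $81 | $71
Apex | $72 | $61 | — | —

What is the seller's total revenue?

All unit-bids, highest first — top 6: 104 (Zephyr-1), 101 (Zephyr-2), 97 (Novara-1), 90 (Zephyr-3), 90 (Novara-2), 81 (Novara-3)
Next rejected bid: $80 (not a price — pay-as-bid).
Each winning unit pays its own bid.
Revenue = 104 + 101 + 97 + 90 + 90 + 81 = $563.

Total revenue: $563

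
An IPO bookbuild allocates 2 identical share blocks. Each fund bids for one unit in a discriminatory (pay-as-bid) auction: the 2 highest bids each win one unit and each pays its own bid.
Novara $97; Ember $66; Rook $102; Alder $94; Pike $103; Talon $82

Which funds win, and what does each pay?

Bids ranked high→low: 103 (Pike), 102 (Rook), 97 (Novara), 94 (Alder), …
The 2 highest are Pike, Rook.
Each winner pays its own bid: Pike $103, Rook $102.

Pike $103, Rook $102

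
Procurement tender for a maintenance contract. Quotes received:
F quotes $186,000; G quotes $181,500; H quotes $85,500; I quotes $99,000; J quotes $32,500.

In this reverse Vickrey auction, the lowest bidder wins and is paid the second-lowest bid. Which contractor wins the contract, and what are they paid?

Rule: the lowest bidder wins and is paid the second-lowest bid.
Bids ranked: 32,500 (J) < 85,500 (H) < 99,000 (I) < 181,500 (G) < 186,000 (F)
J is lowest; is paid the second-lowest bid, $85,500.

J is paid $85,500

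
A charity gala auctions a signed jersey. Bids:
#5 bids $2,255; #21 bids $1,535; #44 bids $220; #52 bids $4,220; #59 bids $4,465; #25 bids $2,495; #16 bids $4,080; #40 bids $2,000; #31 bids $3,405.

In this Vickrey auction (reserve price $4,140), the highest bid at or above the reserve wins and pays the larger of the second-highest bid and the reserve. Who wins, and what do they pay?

#59 pays $4,220

Rule: the highest bid at or above the reserve wins and pays the larger of the second-highest bid and the reserve.
Bids ranked: 4,465 (#59) > 4,220 (#52) > 4,080 (#16) > 3,405 (#31) > 2,495 (#25) > 2,255 (#5) > …
Highest eligible bid: #59 at $4,465.
Second-highest bid $4,220 exceeds the reserve $4,140 → payment $4,220.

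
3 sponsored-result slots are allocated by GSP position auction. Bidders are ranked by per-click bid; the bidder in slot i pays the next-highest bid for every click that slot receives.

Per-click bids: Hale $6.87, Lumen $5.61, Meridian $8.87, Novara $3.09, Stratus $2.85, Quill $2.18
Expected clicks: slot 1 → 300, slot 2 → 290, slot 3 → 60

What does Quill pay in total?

Quill pays $0.00

Ranked by bid: $8.87 (Meridian) > $6.87 (Hale) > $5.61 (Lumen) > $3.09 (Novara) > …
Quill ranks below slot 3 → no slot, pays nothing.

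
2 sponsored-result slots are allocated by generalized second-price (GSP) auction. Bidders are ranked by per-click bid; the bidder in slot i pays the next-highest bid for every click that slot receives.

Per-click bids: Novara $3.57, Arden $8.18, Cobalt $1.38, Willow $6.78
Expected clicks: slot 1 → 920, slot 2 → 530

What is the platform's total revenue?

Total revenue: $8129.70

Ranked by bid: $8.18 (Arden) > $6.78 (Willow) > $3.57 (Novara) > …
Slot 1: Arden pays $6.78 × 920 = $6237.60
Slot 2: Willow pays $3.57 × 530 = $1892.10
Total = $8129.70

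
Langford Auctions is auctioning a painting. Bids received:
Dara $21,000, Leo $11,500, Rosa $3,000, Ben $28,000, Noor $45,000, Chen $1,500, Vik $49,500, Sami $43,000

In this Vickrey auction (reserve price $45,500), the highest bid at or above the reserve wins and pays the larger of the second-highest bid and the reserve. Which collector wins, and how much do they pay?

Vik pays $45,500

Bids ranked: 49,500 (Vik) > 45,000 (Noor) > 43,000 (Sami) > 28,000 (Ben) > 21,000 (Dara) > 11,500 (Leo) > …
Vik has the top bid at or above the reserve ($49,500).
Second-highest bid $45,000 is below the reserve $45,500, so the reserve binds → payment $45,500.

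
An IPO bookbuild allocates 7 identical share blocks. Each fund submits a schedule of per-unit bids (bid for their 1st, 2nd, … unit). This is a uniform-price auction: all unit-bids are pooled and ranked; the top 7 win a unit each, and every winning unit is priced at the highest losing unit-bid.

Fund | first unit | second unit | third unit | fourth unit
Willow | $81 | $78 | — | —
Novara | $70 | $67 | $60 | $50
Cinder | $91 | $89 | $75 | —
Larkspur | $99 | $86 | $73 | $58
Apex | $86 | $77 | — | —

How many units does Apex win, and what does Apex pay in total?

Apex: 1 unit, pays $77

Pooled unit-bids ranked (top 7): 99 (Larkspur-1), 91 (Cinder-1), 89 (Cinder-2), 86 (Larkspur-2), 86 (Apex-1), 81 (Willow-1), 78 (Willow-2)
First bid not allocated: $77.
Apex wins 1 unit(s) at $77 each.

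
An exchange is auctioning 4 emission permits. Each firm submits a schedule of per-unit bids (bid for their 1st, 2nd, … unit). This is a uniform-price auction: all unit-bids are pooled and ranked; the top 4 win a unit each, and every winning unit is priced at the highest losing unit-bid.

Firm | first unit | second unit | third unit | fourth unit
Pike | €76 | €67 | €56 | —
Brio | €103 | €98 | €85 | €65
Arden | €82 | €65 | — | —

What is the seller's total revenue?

Total revenue: €304

Merging the schedules and taking the best 4: 103 (Brio-1), 98 (Brio-2), 85 (Brio-3), 82 (Arden-1)
First bid not allocated: €76.
Allocation: Arden 1, Brio 3. Every unit priced at €76.
Revenue = 4 × 76 = €304.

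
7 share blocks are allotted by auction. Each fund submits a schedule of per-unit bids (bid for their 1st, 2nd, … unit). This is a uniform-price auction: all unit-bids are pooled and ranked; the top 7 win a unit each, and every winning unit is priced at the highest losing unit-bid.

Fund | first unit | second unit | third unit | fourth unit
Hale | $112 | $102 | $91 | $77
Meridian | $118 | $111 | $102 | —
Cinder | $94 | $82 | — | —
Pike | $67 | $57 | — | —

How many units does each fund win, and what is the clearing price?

Cinder 1, Hale 3, Meridian 3; clearing price $82

Pooled unit-bids ranked (top 7): 118 (Meridian-1), 112 (Hale-1), 111 (Meridian-2), 102 (Hale-2), 102 (Meridian-3), 94 (Cinder-1), 91 (Hale-3)
Highest rejected unit-bid = $82.
Allocation: Cinder 1, Hale 3, Meridian 3.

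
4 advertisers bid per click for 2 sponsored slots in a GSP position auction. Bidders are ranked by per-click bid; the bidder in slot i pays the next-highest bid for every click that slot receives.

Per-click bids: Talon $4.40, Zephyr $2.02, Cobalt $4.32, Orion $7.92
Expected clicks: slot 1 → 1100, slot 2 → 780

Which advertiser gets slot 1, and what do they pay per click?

Per-click bids in order: $7.92 (Orion) > $4.40 (Talon) > $4.32 (Cobalt) > …
Slot 1 goes to the first-ranked bidder, Orion, who pays the next bid down: $4.40/click.

Orion; $4.40 per click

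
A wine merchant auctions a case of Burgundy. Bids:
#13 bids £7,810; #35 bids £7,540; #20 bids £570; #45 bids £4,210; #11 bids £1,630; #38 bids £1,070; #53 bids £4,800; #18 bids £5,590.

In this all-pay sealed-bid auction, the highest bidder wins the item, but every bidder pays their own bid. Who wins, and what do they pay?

#13 pays £7,810

Bids in order: 7,810 (#13) > 7,540 (#35) > 5,590 (#18) > 4,800 (#53) > 4,210 (#45) > 1,630 (#11) > …
#13 is highest and takes the item; every bidder forfeits their bid.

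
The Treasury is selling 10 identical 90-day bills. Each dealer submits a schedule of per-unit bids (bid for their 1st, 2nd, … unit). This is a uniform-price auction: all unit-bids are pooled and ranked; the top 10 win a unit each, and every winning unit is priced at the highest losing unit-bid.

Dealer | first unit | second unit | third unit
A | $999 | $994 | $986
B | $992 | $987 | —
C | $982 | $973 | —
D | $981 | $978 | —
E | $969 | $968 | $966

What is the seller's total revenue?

Total revenue: $9,680

Merging the schedules and taking the best 10: 999 (A-1), 994 (A-2), 992 (B-1), 987 (B-2), 986 (A-3), 982 (C-1), 981 (D-1), 978 (D-2), 973 (C-2), 969 (E-1)
First bid not allocated: $968.
Allocation: A 3, B 2, C 2, D 2, E 1. Every unit priced at $968.
Revenue = 10 × 968 = $9,680.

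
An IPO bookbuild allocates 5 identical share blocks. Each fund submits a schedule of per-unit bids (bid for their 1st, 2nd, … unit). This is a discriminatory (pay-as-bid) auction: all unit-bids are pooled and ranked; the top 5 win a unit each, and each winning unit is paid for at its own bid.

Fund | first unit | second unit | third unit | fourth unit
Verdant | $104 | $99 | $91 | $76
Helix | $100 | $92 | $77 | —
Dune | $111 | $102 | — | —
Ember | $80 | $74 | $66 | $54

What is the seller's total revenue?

Total revenue: $516

Pooled unit-bids ranked (top 5): 111 (Dune-1), 104 (Verdant-1), 102 (Dune-2), 100 (Helix-1), 99 (Verdant-2)
Next rejected bid: $92 (not a price — pay-as-bid).
Each winning unit pays its own bid.
Revenue = 111 + 104 + 102 + 100 + 99 = $516.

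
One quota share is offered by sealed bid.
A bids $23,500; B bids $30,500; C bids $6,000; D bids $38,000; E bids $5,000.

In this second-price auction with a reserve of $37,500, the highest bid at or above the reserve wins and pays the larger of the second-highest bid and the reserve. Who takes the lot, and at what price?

D pays $37,500

Bids ranked: 38,000 (D) > 30,500 (B) > 23,500 (A) > 6,000 (C) > 5,000 (E)
D has the top bid at or above the reserve ($38,000).
max(second-highest $30,500, reserve $37,500) = $37,500.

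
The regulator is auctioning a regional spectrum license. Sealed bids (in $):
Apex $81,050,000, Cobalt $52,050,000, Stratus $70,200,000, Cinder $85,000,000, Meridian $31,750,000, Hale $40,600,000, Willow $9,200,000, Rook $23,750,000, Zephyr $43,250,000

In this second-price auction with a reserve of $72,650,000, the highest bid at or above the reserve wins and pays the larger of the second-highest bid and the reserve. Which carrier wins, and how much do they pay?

Cinder pays $81,050,000

Bids in order: 85,000,000 (Cinder) > 81,050,000 (Apex) > 70,200,000 (Stratus) > 52,050,000 (Cobalt) > 43,250,000 (Zephyr) > 40,600,000 (Hale) > …
Cinder has the top bid at or above the reserve ($85,000,000).
Second-highest bid $81,050,000 exceeds the reserve $72,650,000 → payment $81,050,000.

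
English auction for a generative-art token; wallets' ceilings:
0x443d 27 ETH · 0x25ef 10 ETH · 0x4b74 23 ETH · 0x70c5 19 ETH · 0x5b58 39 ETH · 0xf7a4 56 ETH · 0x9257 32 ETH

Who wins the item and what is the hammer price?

Limits in order: 56 (0xf7a4) > 39 (0x5b58) > 32 (0x9257) > 27 (0x443d) > 23 (0x4b74) > 19 (0x70c5) > …
Once the price passes 39 ETH, only 0xf7a4 is left; the hammer falls at 0x5b58's limit of 39 ETH.

0xf7a4 wins at 39 ETH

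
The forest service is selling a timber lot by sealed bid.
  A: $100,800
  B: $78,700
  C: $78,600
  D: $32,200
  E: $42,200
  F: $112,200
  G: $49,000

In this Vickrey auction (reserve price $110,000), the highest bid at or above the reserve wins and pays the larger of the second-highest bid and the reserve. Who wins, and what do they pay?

F pays $110,000

Bids in order: 112,200 (F) > 100,800 (A) > 78,700 (B) > 78,600 (C) > 49,000 (G) > 42,200 (E) > …
F has the top bid at or above the reserve ($112,200).
max(second-highest $100,800, reserve $110,000) = $110,000.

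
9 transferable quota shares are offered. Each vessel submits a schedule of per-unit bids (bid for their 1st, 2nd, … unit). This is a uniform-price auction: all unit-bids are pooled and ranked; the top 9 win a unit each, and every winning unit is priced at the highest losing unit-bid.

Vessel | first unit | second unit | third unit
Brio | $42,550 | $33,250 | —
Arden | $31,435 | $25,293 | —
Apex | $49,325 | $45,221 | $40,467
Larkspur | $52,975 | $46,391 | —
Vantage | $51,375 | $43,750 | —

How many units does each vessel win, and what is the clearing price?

All unit-bids, highest first — top 9: 52,975 (Larkspur-1), 51,375 (Vantage-1), 49,325 (Apex-1), 46,391 (Larkspur-2), 45,221 (Apex-2), 43,750 (Vantage-2), 42,550 (Brio-1), 40,467 (Apex-3), 33,250 (Brio-2)
Highest rejected unit-bid = $31,435.
Allocation: Apex 3, Brio 2, Larkspur 2, Vantage 2.

Apex 3, Brio 2, Larkspur 2, Vantage 2; clearing price $31,435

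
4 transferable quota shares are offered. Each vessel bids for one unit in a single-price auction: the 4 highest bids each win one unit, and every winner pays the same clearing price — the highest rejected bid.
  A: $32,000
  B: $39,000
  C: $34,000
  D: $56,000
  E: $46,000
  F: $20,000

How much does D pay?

Bids ranked high→low: 56,000 (D), 46,000 (E), 39,000 (B), 34,000 (C), 32,000 (A), 20,000 (F)
Top 4: D, E, B, C.
Clearing price = highest rejected bid = $32,000.
D wins → pays $32,000.

D pays $32,000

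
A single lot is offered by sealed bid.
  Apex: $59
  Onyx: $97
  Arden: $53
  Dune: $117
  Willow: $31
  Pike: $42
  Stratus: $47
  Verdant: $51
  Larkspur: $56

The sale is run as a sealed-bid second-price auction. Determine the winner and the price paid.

Sealed-bid second-price auction: the highest bidder wins and pays the second-highest bid.
Bids ranked: 117 (Dune) > 97 (Onyx) > 59 (Apex) > 56 (Larkspur) > 53 (Arden) > 51 (Verdant) > …
Second-price: Dune pays Onyx's bid of $97.

Dune pays $97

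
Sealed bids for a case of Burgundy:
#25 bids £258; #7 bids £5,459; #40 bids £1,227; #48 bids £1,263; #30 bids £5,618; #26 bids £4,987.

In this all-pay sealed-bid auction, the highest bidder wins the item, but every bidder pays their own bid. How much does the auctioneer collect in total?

Total revenue: £18,812

All-pay sealed-bid auction: the highest bidder wins the item, but every bidder pays their own bid.
Bids in order: 5,618 (#30) > 5,459 (#7) > 4,987 (#26) > 1,263 (#48) > 1,227 (#40) > 258 (#25)
#30 wins with the top bid; all bids are sunk regardless.
Every bidder forfeits their bid regardless of winning.
Revenue = 258 + 5,459 + 1,227 + 1,263 + 5,618 + 4,987 = £18,812.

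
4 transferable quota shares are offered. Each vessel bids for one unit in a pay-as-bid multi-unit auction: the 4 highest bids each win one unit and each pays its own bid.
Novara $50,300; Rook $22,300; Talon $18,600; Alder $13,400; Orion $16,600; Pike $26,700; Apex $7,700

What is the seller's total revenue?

Total revenue: $117,900

Ordering the bids: 50,300 (Novara), 26,700 (Pike), 22,300 (Rook), 18,600 (Talon), 16,600 (Orion), 13,400 (Alder), …
The 4 highest are Novara, Pike, Rook, Talon.
Total revenue = 50,300 + 26,700 + 22,300 + 18,600 = $117,900.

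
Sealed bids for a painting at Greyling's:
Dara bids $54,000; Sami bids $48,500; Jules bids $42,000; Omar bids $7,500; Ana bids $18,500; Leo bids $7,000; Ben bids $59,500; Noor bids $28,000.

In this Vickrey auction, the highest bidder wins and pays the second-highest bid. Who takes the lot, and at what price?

Ben pays $54,000

Vickrey auction: the highest bidder wins and pays the second-highest bid.
Sorting bids: 59,500 (Ben) > 54,000 (Dara) > 48,500 (Sami) > 42,000 (Jules) > 28,000 (Noor) > 18,500 (Ana) > …
Second-price: Ben pays Dara's bid of $54,000.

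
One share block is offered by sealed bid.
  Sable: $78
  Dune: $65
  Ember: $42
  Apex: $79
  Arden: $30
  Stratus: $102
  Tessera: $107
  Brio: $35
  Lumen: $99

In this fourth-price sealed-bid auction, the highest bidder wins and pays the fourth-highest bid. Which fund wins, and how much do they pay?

Bids in order: 107 (Tessera) > 102 (Stratus) > 99 (Lumen) > 79 (Apex) > 78 (Sable) > 65 (Dune) > …
Tessera is highest; pays the fourth-highest bid, $79.

Tessera pays $79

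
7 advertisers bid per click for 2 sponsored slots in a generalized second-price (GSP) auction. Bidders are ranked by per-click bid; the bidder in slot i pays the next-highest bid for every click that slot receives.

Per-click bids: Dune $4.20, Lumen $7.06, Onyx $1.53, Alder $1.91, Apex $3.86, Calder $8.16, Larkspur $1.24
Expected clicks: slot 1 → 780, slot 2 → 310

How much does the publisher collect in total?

Per-click bids in order: $8.16 (Calder) > $7.06 (Lumen) > $4.20 (Dune) > …
Slot 1: Calder pays $7.06 × 780 = $5506.80
Slot 2: Lumen pays $4.20 × 310 = $1302.00
Total = $6808.80

Total revenue: $6808.80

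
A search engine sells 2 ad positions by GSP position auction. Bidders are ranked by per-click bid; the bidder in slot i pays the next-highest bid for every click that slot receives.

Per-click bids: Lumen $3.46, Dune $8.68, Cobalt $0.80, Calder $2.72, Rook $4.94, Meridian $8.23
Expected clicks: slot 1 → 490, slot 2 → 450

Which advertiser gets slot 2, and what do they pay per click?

Ranked by bid: $8.68 (Dune) > $8.23 (Meridian) > $4.94 (Rook) > …
Slot 2 goes to the second-ranked bidder, Meridian, who pays the next bid down: $4.94/click.

Meridian; $4.94 per click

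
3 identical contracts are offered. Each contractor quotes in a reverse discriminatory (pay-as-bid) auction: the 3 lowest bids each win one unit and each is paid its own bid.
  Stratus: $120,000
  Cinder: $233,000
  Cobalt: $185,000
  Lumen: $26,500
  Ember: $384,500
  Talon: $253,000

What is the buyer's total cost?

Total cost: $331,500

Sorting: 26,500 (Lumen), 120,000 (Stratus), 185,000 (Cobalt), 233,000 (Cinder), 253,000 (Talon), …
Winners (3 units): Lumen, Stratus, Cobalt.
Total cost = 26,500 + 120,000 + 185,000 = $331,500.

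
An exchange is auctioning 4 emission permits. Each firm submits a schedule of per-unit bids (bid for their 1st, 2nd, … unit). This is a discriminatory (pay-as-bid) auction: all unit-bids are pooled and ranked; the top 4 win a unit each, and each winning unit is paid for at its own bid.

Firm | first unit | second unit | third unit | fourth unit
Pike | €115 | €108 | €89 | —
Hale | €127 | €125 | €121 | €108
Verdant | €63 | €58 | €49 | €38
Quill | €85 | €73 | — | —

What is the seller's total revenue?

All unit-bids, highest first — top 4: 127 (Hale-1), 125 (Hale-2), 121 (Hale-3), 115 (Pike-1)
Next rejected bid: €108 (not a price — pay-as-bid).
Each winning unit pays its own bid.
Revenue = 127 + 125 + 121 + 115 = €488.

Total revenue: €488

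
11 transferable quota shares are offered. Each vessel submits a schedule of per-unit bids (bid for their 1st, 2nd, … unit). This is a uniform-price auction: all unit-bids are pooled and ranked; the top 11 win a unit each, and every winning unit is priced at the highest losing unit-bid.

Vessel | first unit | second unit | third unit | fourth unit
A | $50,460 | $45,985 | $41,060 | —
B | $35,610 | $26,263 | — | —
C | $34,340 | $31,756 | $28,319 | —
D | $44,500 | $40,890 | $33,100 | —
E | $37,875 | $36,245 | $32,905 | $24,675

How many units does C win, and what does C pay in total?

C: 1 unit, pays $31,756

All unit-bids, highest first — top 11: 50,460 (A-1), 45,985 (A-2), 44,500 (D-1), 41,060 (A-3), 40,890 (D-2), 37,875 (E-1), 36,245 (E-2), 35,610 (B-1), 34,340 (C-1), 33,100 (D-3), 32,905 (E-3)
The (k+1)-th unit-bid is $31,756.
C wins 1 unit(s) at $31,756 each.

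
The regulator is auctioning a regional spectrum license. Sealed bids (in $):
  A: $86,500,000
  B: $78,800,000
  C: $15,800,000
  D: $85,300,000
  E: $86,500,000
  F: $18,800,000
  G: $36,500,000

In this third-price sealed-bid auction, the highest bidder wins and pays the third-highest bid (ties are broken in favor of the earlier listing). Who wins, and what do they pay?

Rule: the highest bidder wins and pays the third-highest bid.
Bids in order: 86,500,000 (A) > 86,500,000 (E) > 85,300,000 (D) > 78,800,000 (B) > 36,500,000 (G) > 18,800,000 (F) > …
Tie at $86,500,000 → A wins by tie-break.
A wins; payment is bid #3 in the ranking = $85,300,000.

A pays $85,300,000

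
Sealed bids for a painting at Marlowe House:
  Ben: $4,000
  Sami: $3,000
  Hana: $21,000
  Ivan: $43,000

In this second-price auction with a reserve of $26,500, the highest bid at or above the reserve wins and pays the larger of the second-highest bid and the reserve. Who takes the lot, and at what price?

Second-price auction with a reserve of $26,500: the highest bid at or above the reserve wins and pays the larger of the second-highest bid and the reserve.
Sorting bids: 43,000 (Ivan) > 21,000 (Hana) > 4,000 (Ben) > 3,000 (Sami)
Highest eligible bid: Ivan at $43,000.
Second-highest bid $21,000 is below the reserve $26,500, so the reserve binds → payment $26,500.

Ivan pays $26,500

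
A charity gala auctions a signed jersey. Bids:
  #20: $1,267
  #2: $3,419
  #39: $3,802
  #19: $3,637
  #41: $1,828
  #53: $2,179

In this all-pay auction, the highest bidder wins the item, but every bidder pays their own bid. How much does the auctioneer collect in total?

Bids in order: 3,802 (#39) > 3,637 (#19) > 3,419 (#2) > 2,179 (#53) > 1,828 (#41) > 1,267 (#20)
Every bidder forfeits their bid regardless of winning.
Revenue = 1,267 + 3,419 + 3,802 + 3,637 + 1,828 + 2,179 = $16,132.

Total revenue: $16,132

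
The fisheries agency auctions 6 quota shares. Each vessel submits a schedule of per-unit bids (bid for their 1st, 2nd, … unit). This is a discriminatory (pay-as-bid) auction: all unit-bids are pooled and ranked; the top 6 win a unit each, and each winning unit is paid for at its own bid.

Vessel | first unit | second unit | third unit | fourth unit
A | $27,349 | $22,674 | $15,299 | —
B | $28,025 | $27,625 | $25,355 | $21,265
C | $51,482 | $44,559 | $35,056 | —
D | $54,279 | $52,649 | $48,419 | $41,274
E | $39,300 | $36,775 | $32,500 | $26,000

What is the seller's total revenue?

Total revenue: $292,662

Merging the schedules and taking the best 6: 54,279 (D-1), 52,649 (D-2), 51,482 (C-1), 48,419 (D-3), 44,559 (C-2), 41,274 (D-4)
Next rejected bid: $39,300 (not a price — pay-as-bid).
Each winning unit pays its own bid.
Revenue = 54,279 + 52,649 + 51,482 + 48,419 + 44,559 + 41,274 = $292,662.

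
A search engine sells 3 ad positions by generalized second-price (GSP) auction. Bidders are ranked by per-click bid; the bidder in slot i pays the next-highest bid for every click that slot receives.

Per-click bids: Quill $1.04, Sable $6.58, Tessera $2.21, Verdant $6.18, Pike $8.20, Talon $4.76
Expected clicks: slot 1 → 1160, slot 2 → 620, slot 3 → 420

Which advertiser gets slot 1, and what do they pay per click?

Pike; $6.58 per click

Per-click bids in order: $8.20 (Pike) > $6.58 (Sable) > $6.18 (Verdant) > $4.76 (Talon) > …
Slot 1 goes to the first-ranked bidder, Pike, who pays the next bid down: $6.58/click.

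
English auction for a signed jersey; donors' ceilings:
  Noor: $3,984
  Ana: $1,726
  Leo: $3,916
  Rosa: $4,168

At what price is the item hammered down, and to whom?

Rosa wins at $3,984

Rule: the price rises until one bidder remains; the winner pays the price at which the last rival dropped out.
Limits ranked: 4,168 (Rosa) > 3,984 (Noor) > 3,916 (Leo) > 1,726 (Ana)
Once the price passes $3,984, only Rosa is left; the hammer falls at Noor's limit of $3,984.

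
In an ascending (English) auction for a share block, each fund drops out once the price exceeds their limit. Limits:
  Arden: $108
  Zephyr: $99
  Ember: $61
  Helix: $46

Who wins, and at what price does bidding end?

Arden wins at $99

Sorting limits: 108 (Arden) > 99 (Zephyr) > 61 (Ember) > 46 (Helix)
Zephyr is the last rival to drop out, at $99; Arden remains and wins at that price.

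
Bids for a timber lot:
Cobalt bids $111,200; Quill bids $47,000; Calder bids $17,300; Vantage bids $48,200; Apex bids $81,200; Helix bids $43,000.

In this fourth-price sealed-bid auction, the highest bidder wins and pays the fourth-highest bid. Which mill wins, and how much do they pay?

Sorting bids: 111,200 (Cobalt) > 81,200 (Apex) > 48,200 (Vantage) > 47,000 (Quill) > 43,000 (Helix) > 17,300 (Calder)
Cobalt wins; payment is bid #4 in the ranking = $47,000.

Cobalt pays $47,000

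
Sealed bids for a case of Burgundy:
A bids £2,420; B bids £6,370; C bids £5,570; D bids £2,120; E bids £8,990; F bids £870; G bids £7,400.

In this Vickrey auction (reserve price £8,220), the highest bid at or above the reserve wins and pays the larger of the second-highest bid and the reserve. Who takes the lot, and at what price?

Vickrey auction (reserve price £8,220): the highest bid at or above the reserve wins and pays the larger of the second-highest bid and the reserve.
Bids ranked: 8,990 (E) > 7,400 (G) > 6,370 (B) > 5,570 (C) > 2,420 (A) > 2,120 (D) > …
E has the top bid at or above the reserve (£8,990).
max(second-highest £7,400, reserve £8,220) = £8,220.

E pays £8,220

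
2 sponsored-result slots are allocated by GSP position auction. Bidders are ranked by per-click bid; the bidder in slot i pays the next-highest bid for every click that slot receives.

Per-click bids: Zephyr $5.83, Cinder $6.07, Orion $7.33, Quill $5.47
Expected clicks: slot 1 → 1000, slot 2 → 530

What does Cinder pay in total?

Ranked by bid: $7.33 (Orion) > $6.07 (Cinder) > $5.83 (Zephyr) > …
Cinder holds slot 2 → pays next bid $5.83 × 530 clicks = $3089.90.

Cinder pays $3089.90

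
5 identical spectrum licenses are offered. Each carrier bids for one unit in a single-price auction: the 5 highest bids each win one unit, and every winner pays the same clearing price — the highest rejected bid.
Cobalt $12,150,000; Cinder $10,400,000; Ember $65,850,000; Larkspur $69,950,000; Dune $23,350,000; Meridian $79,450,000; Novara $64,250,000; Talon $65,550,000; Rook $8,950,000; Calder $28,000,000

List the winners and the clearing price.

Sorting: 79,450,000 (Meridian), 69,950,000 (Larkspur), 65,850,000 (Ember), 65,550,000 (Talon), 64,250,000 (Novara), 28,000,000 (Calder), 23,350,000 (Dune), …
Top 5: Meridian, Larkspur, Ember, Talon, Novara.
Highest unsuccessful bid: $28,000,000 → clearing price.

Meridian, Larkspur, Ember, Talon, Novara; each pays $28,000,000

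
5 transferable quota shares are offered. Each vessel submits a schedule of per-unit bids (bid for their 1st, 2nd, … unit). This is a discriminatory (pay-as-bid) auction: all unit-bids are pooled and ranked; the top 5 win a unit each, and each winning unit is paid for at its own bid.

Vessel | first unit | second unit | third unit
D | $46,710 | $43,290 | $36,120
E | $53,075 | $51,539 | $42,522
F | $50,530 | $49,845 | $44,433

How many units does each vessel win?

D 1, E 2, F 2

Merging the schedules and taking the best 5: 53,075 (E-1), 51,539 (E-2), 50,530 (F-1), 49,845 (F-2), 46,710 (D-1)
Next rejected bid: $44,433 (not a price — pay-as-bid).
Allocation: D 1, E 2, F 2.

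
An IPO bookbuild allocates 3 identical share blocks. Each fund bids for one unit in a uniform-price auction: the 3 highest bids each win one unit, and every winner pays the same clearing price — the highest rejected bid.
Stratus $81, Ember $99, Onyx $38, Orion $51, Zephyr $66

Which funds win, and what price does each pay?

Sorting: 99 (Ember), 81 (Stratus), 66 (Zephyr), 51 (Orion), 38 (Onyx)
Winners (3 units): Ember, Stratus, Zephyr.
First losing bid is Orion's $51, which sets the uniform price.

Ember, Stratus, Zephyr; each pays $51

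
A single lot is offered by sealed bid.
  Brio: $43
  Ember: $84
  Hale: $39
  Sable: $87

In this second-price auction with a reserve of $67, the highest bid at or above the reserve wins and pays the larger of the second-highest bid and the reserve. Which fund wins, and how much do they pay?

Bids in order: 87 (Sable) > 84 (Ember) > 43 (Brio) > 39 (Hale)
Sable has the top bid at or above the reserve ($87).
Second-highest bid $84 exceeds the reserve $67 → payment $84.

Sable pays $84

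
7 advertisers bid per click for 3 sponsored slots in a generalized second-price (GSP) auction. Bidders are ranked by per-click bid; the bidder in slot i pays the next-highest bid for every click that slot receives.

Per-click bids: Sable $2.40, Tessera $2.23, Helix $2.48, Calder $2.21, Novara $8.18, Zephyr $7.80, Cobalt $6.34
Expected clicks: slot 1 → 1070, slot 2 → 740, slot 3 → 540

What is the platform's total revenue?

Ranked by bid: $8.18 (Novara) > $7.80 (Zephyr) > $6.34 (Cobalt) > $2.48 (Helix) > …
Slot 1: Novara pays $7.80 × 1070 = $8346.00
Slot 2: Zephyr pays $6.34 × 740 = $4691.60
Slot 3: Cobalt pays $2.48 × 540 = $1339.20
Total = $14376.80

Total revenue: $14376.80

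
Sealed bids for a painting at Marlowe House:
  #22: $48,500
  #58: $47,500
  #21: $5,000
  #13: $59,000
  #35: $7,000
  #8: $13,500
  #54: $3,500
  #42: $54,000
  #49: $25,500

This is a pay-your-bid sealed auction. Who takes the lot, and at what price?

#13 pays $59,000

Rule: the highest bidder wins and pays their own bid.
Sorting bids: 59,000 (#13) > 54,000 (#42) > 48,500 (#22) > 47,500 (#58) > 25,500 (#49) > 13,500 (#8) > …
First-price: #13 pays what they bid, $59,000.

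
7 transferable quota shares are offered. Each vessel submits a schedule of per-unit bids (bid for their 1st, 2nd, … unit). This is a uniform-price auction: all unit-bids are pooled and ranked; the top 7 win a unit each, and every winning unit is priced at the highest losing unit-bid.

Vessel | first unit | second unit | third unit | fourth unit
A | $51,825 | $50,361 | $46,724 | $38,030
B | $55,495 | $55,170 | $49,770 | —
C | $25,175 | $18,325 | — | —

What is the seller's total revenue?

Total revenue: $176,225

All unit-bids, highest first — top 7: 55,495 (B-1), 55,170 (B-2), 51,825 (A-1), 50,361 (A-2), 49,770 (B-3), 46,724 (A-3), 38,030 (A-4)
Highest rejected unit-bid = $25,175.
Allocation: A 4, B 3. Every unit priced at $25,175.
Revenue = 7 × 25,175 = $176,225.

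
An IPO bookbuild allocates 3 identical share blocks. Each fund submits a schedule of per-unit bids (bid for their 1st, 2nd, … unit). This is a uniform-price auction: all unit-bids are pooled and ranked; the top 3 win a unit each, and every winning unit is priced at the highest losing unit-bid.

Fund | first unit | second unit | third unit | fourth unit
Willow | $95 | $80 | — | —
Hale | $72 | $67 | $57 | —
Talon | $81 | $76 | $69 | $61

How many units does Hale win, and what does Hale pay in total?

Hale: 0 units, pays $0

Merging the schedules and taking the best 3: 95 (Willow-1), 81 (Talon-1), 80 (Willow-2)
The (k+1)-th unit-bid is $76.
Hale wins 0 unit(s) at $76 each.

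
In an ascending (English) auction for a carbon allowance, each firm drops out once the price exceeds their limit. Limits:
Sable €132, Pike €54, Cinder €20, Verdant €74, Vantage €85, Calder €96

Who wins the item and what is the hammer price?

Sorting limits: 132 (Sable) > 96 (Calder) > 85 (Vantage) > 74 (Verdant) > 54 (Pike) > 20 (Cinder)
Calder is the last rival to drop out, at €96; Sable remains and wins at that price.

Sable wins at €96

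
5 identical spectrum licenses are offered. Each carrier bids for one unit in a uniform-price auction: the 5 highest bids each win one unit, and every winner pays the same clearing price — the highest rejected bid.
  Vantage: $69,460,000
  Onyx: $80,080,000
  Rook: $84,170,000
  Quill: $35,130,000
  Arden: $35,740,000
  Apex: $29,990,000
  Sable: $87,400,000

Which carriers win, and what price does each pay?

Bids ranked high→low: 87,400,000 (Sable), 84,170,000 (Rook), 80,080,000 (Onyx), 69,460,000 (Vantage), 35,740,000 (Arden), 35,130,000 (Quill), 29,990,000 (Apex)
Winners (5 units): Sable, Rook, Onyx, Vantage, Arden.
First losing bid is Quill's $35,130,000, which sets the uniform price.

Sable, Rook, Onyx, Vantage, Arden; each pays $35,130,000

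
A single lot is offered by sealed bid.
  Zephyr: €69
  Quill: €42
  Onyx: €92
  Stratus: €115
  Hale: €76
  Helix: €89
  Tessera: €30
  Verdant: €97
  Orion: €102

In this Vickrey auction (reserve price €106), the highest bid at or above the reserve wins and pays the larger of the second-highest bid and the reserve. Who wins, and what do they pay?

Stratus pays €106

Sorting bids: 115 (Stratus) > 102 (Orion) > 97 (Verdant) > 92 (Onyx) > 89 (Helix) > 76 (Hale) > …
Stratus has the top bid at or above the reserve (€115).
max(second-highest €102, reserve €106) = €106.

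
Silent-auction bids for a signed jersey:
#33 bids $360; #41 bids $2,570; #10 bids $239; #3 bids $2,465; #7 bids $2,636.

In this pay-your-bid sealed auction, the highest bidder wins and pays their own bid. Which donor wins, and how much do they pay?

Pay-your-bid sealed auction: the highest bidder wins and pays their own bid.
Bids ranked: 2,636 (#7) > 2,570 (#41) > 2,465 (#3) > 360 (#33) > 239 (#10)
#7 has the highest bid and pays exactly that: $2,636.

#7 pays $2,636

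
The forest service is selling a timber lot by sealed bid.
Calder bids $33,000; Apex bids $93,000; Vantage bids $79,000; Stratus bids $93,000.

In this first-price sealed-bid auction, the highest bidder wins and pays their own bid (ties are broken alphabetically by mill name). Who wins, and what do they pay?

Bids in order: 93,000 (Apex) > 93,000 (Stratus) > 79,000 (Vantage) > 33,000 (Calder)
Tie at $93,000 → Apex wins by tie-break.
First-price: Apex pays what they bid, $93,000.

Apex pays $93,000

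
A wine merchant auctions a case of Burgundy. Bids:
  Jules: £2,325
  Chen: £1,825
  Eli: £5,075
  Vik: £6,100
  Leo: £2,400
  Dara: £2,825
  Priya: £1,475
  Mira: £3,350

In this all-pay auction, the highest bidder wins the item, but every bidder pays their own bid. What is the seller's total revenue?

Rule: the highest bidder wins the item, but every bidder pays their own bid.
Bids ranked: 6,100 (Vik) > 5,075 (Eli) > 3,350 (Mira) > 2,825 (Dara) > 2,400 (Leo) > 2,325 (Jules) > …
Every bidder forfeits their bid regardless of winning.
Revenue = 2,325 + 1,825 + 5,075 + 6,100 + 2,400 + 2,825 + 1,475 + 3,350 = £25,375.

Total revenue: £25,375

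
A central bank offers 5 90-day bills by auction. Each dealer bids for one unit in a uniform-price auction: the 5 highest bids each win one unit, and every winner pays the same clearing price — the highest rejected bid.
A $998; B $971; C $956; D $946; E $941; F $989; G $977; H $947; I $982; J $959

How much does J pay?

Bids ranked high→low: 998 (A), 989 (F), 982 (I), 977 (G), 971 (B), 959 (J), 956 (C), …
The 5 highest are A, F, I, G, B.
Highest unsuccessful bid: $959 → clearing price.
J does not win → pays $0.

J pays $0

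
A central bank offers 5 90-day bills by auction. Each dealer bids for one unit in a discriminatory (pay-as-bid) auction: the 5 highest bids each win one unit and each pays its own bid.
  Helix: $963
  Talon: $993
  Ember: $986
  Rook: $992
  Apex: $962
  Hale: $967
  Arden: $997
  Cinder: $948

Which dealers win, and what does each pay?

Bids ranked high→low: 997 (Arden), 993 (Talon), 992 (Rook), 986 (Ember), 967 (Hale), 963 (Helix), 962 (Apex), …
Winners (5 units): Arden, Talon, Rook, Ember, Hale.
Each winner pays its own bid: Arden $997, Talon $993, Rook $992, Ember $986, Hale $967.

Arden $997, Talon $993, Rook $992, Ember $986, Hale $967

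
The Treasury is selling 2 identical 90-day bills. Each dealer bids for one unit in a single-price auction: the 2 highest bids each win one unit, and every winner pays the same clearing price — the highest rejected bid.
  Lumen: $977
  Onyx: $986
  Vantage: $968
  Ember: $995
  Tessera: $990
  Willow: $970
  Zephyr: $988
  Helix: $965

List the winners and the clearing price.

Ember, Tessera; each pays $988

Bids ranked high→low: 995 (Ember), 990 (Tessera), 988 (Zephyr), 986 (Onyx), …
The 2 highest are Ember, Tessera.
Highest unsuccessful bid: $988 → clearing price.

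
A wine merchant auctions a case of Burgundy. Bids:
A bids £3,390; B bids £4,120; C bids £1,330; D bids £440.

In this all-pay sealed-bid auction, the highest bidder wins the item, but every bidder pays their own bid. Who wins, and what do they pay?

B pays £4,120

Rule: the highest bidder wins the item, but every bidder pays their own bid.
Bids ranked: 4,120 (B) > 3,390 (A) > 1,330 (C) > 440 (D)
B wins with the top bid; all bids are sunk regardless.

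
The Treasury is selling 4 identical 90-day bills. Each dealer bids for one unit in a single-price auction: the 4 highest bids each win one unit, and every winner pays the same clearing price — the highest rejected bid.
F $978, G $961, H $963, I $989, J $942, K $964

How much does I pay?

I pays $961

Sorting: 989 (I), 978 (F), 964 (K), 963 (H), 961 (G), 942 (J)
The 4 highest are I, F, K, H.
Clearing price = highest rejected bid = $961.
I wins → pays $961.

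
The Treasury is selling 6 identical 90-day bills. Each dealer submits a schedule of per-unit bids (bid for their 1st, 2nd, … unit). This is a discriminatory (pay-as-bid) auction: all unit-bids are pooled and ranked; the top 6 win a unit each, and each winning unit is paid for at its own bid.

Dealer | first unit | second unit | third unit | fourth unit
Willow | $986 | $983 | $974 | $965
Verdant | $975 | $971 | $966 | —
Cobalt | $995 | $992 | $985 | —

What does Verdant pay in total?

All unit-bids, highest first — top 6: 995 (Cobalt-1), 992 (Cobalt-2), 986 (Willow-1), 985 (Cobalt-3), 983 (Willow-2), 975 (Verdant-1)
Next rejected bid: $974 (not a price — pay-as-bid).
Verdant's winning unit-bids: 975 = $975.

Verdant pays $975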